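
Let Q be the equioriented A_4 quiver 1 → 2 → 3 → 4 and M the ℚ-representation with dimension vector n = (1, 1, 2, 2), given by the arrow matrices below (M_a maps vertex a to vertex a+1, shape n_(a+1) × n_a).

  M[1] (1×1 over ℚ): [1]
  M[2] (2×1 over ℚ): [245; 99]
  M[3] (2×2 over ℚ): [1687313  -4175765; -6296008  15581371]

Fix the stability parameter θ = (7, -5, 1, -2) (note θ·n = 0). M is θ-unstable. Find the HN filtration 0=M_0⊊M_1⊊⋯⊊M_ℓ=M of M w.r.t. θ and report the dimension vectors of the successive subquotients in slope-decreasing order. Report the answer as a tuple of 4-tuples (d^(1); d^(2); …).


Via rank(M_{q-1}∘⋯∘M_p): M ≅ I[1,4], I[3,4].
μ_θ-semistable layers: μ^(1)=1/4; μ^(2)=-1/2

((1, 1, 1, 1); (0, 0, 1, 1))


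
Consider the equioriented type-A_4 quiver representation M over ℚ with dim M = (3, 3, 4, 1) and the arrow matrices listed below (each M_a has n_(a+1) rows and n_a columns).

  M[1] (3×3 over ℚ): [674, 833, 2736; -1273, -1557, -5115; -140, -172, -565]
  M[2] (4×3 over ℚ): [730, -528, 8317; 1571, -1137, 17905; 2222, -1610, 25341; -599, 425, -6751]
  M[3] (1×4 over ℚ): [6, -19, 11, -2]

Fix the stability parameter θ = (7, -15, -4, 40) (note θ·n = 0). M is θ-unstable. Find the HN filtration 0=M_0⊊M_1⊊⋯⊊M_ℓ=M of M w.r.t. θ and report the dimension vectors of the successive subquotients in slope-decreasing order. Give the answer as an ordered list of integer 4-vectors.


Via rank(M_{q-1}∘⋯∘M_p): M ≅ I[1,3]^2, I[1,4], I[3,3].
μ_θ-semistable layers: μ^(1)=40; μ^(2)=-4

((0, 0, 0, 1); (3, 3, 4, 0))


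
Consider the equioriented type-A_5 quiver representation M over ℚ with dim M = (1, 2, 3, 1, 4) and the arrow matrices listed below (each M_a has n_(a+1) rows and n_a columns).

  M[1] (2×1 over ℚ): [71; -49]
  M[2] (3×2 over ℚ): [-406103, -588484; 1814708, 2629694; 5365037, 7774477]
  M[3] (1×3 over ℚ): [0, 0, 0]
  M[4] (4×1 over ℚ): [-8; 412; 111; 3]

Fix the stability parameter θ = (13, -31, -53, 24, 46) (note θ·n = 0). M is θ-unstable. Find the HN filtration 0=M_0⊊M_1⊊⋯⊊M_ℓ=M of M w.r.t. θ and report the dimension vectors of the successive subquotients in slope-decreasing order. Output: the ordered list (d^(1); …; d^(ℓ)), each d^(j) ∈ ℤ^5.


Barcode: M ≅ I[1,3], I[2,3], I[3,3], I[4,5], I[5,5]^3. HN layers by μ_θ (5 steps, strictly decreasing):
  μ^(1)=46; μ^(2)=24; μ^(3)=-71/3; μ^(4)=-42; μ^(5)=-53

((0, 0, 0, 0, 4); (0, 0, 0, 1, 0); (1, 1, 1, 0, 0); (0, 1, 1, 0, 0); (0, 0, 1, 0, 0))


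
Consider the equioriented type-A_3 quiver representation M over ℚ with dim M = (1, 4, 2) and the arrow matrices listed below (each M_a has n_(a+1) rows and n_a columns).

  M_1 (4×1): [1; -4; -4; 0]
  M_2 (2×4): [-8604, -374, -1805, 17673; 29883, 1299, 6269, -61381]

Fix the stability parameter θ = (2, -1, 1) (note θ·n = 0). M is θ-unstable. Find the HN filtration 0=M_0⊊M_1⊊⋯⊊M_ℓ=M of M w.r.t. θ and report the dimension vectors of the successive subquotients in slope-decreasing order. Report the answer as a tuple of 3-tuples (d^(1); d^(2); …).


Barcode: M ≅ I[1,3], I[2,2]^2, I[2,3]. HN layers by μ_θ (3 steps, strictly decreasing):
  μ^(1)=1; μ^(2)=1/2; μ^(3)=-1

((0, 0, 2); (1, 1, 0); (0, 3, 0))


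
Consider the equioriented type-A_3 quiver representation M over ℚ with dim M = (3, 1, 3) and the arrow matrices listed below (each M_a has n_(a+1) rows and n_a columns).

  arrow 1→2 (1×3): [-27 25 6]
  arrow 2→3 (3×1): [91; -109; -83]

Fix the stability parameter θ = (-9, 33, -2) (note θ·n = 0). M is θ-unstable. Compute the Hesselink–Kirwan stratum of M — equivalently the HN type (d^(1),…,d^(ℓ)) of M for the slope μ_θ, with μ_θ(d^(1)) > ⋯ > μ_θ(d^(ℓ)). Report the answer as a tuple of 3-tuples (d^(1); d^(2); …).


Via rank(M_{q-1}∘⋯∘M_p): M ≅ I[1,1]^2, I[1,3], I[3,3]^2.
μ_θ-semistable layers: μ^(1)=31/2; μ^(2)=-2; μ^(3)=-9

((0, 1, 1); (0, 0, 2); (3, 0, 0))


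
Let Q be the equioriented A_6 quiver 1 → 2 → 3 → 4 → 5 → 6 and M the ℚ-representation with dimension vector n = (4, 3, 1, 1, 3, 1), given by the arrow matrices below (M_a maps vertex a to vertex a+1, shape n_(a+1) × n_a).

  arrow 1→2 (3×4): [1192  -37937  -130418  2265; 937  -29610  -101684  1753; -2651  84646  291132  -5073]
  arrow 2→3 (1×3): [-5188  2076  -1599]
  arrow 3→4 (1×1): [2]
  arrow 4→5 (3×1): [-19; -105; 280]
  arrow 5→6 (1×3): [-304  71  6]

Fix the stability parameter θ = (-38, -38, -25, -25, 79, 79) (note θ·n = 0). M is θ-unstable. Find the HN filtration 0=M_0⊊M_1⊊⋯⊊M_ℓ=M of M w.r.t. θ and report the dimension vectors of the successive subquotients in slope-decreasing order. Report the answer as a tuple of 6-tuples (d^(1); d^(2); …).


Interval decomposition of M: I[1,1], I[1,2]^2, I[1,6], I[5,5]^2.
HN type (ℓ=3): μ^(1)=79; μ^(2)=-25; μ^(3)=-38

((0, 0, 0, 0, 3, 1); (0, 0, 1, 1, 0, 0); (4, 3, 0, 0, 0, 0))


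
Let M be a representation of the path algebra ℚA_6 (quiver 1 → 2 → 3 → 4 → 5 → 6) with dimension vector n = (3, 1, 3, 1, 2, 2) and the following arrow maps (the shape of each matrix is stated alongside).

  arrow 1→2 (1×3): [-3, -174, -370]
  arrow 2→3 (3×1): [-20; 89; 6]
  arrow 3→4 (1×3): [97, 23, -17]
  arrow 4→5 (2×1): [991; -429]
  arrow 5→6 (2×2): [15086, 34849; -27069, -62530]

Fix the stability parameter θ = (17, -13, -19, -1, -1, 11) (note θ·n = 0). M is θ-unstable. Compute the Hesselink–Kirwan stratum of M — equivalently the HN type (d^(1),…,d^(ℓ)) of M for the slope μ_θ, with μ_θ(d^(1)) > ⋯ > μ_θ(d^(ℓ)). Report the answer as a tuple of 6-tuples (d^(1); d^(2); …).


Interval decomposition of M: I[1,1]^2, I[1,6], I[3,3]^2, I[5,6].
HN type (ℓ=5): μ^(1)=17; μ^(2)=11; μ^(3)=-1; μ^(4)=-5; μ^(5)=-19

((2, 0, 0, 0, 0, 0); (0, 0, 0, 0, 0, 2); (0, 0, 0, 1, 2, 0); (1, 1, 1, 0, 0, 0); (0, 0, 2, 0, 0, 0))


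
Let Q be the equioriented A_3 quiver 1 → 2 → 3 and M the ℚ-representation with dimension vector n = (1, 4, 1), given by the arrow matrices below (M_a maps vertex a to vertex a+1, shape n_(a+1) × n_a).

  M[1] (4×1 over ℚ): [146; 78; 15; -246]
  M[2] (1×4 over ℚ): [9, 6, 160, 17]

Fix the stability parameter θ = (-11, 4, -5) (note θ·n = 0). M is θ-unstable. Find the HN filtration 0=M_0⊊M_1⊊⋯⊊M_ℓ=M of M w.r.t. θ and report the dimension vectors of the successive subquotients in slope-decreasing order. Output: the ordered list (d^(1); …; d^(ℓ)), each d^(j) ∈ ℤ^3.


Via rank(M_{q-1}∘⋯∘M_p): M ≅ I[1,2], I[2,2]^2, I[2,3].
μ_θ-semistable layers: μ^(1)=4; μ^(2)=-1/2; μ^(3)=-11

((0, 3, 0); (0, 1, 1); (1, 0, 0))


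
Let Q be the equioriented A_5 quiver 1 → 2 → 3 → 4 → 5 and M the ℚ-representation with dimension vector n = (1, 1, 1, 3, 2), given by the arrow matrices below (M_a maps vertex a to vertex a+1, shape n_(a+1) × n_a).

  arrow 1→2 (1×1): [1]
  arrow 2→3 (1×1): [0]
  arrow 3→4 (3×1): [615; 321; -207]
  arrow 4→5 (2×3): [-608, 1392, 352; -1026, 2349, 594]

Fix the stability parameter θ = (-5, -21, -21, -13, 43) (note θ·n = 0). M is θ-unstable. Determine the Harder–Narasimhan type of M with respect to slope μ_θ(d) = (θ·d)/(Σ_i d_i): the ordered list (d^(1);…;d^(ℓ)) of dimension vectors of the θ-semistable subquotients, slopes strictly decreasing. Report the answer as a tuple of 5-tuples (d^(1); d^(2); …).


Via rank(M_{q-1}∘⋯∘M_p): M ≅ I[1,2], I[3,5], I[4,4]^2, I[5,5].
μ_θ-semistable layers: μ^(1)=43; μ^(2)=-13; μ^(3)=-21

((0, 0, 0, 0, 2); (1, 1, 0, 3, 0); (0, 0, 1, 0, 0))


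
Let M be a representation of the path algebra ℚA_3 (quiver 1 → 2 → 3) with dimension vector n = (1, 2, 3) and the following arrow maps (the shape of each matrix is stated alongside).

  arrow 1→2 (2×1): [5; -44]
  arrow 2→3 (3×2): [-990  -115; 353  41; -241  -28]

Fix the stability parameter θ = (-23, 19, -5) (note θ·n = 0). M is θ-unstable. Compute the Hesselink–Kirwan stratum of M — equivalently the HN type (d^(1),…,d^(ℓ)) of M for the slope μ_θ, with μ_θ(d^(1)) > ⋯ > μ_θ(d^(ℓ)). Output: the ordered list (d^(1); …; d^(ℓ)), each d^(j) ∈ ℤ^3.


Barcode: M ≅ I[1,3], I[2,3], I[3,3]. HN layers by μ_θ (3 steps, strictly decreasing):
  μ^(1)=7; μ^(2)=-5; μ^(3)=-23

((0, 2, 2); (0, 0, 1); (1, 0, 0))


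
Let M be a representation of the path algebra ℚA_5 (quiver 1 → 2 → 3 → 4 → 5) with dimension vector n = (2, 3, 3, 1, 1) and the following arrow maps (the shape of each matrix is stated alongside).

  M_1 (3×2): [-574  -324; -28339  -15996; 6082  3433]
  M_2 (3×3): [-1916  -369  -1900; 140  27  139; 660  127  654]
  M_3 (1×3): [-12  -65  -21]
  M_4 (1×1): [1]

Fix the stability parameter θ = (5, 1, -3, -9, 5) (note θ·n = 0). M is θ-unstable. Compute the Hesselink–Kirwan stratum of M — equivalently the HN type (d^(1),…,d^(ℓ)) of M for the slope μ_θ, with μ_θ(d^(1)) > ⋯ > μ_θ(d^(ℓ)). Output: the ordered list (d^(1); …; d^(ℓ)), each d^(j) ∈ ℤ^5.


Via rank(M_{q-1}∘⋯∘M_p): M ≅ I[1,3], I[1,5], I[2,2], I[3,3].
μ_θ-semistable layers: μ^(1)=5; μ^(2)=1; μ^(3)=-3/2; μ^(4)=-3

((0, 0, 0, 0, 1); (1, 2, 1, 0, 0); (1, 1, 1, 1, 0); (0, 0, 1, 0, 0))


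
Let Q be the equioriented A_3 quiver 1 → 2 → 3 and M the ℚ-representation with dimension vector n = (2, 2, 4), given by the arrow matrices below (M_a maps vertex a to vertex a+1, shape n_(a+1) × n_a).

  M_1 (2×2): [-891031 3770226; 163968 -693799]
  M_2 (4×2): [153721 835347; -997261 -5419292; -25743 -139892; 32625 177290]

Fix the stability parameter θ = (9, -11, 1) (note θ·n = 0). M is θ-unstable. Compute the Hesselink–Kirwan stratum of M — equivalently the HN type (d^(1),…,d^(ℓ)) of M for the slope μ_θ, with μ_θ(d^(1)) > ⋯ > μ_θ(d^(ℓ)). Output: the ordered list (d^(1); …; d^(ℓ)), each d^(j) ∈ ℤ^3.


Via rank(M_{q-1}∘⋯∘M_p): M ≅ I[1,3]^2, I[3,3]^2.
μ_θ-semistable layers: μ^(1)=1; μ^(2)=-1

((0, 0, 4); (2, 2, 0))


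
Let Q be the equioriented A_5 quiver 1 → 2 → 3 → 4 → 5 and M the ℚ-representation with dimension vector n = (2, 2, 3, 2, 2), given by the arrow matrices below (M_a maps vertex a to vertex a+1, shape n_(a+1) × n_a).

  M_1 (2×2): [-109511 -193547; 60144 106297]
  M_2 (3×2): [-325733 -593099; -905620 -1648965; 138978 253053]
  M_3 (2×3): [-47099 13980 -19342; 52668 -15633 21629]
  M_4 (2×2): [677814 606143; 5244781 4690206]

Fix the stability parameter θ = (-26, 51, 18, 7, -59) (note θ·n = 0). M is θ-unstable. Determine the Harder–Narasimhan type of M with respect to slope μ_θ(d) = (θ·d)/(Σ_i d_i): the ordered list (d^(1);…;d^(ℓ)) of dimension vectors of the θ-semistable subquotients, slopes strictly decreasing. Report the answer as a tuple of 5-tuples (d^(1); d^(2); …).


Interval decomposition of M: I[1,3], I[1,5], I[3,5].
HN type (ℓ=4): μ^(1)=69/2; μ^(2)=17/4; μ^(3)=-34/3; μ^(4)=-26

((0, 1, 1, 0, 0); (0, 1, 1, 1, 1); (0, 0, 1, 1, 1); (2, 0, 0, 0, 0))


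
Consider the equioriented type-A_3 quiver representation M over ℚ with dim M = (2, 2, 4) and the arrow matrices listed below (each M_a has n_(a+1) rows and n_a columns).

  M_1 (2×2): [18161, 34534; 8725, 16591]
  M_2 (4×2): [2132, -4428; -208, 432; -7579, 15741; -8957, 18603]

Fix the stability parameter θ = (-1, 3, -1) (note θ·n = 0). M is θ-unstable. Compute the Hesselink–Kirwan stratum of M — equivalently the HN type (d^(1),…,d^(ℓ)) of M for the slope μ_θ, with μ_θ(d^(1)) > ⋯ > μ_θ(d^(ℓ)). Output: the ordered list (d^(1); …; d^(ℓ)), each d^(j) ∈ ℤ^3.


Via rank(M_{q-1}∘⋯∘M_p): M ≅ I[1,2], I[1,3], I[3,3]^3.
μ_θ-semistable layers: μ^(1)=3; μ^(2)=1; μ^(3)=-1

((0, 1, 0); (0, 1, 1); (2, 0, 3))


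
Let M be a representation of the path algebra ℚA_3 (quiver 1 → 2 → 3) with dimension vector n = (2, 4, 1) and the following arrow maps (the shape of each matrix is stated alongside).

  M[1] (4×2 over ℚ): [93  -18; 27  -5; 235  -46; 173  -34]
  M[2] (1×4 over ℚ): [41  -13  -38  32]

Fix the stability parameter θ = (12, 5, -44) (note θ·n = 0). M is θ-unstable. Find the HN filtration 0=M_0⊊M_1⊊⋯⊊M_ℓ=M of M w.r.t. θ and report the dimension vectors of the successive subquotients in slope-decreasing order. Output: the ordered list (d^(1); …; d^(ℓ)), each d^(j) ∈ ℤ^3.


Via rank(M_{q-1}∘⋯∘M_p): M ≅ I[1,2], I[1,3], I[2,2]^2.
μ_θ-semistable layers: μ^(1)=17/2; μ^(2)=5; μ^(3)=-9

((1, 1, 0); (0, 2, 0); (1, 1, 1))


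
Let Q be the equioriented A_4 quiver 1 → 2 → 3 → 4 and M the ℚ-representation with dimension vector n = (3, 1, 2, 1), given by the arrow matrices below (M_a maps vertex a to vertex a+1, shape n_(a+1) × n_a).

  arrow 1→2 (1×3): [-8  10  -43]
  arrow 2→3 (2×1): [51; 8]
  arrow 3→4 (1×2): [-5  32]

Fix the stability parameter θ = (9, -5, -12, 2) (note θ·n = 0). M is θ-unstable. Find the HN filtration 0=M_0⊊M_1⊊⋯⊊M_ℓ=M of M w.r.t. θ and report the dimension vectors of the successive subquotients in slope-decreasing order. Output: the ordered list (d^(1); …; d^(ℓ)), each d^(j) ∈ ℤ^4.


Interval decomposition of M: I[1,1]^2, I[1,4], I[3,3].
HN type (ℓ=4): μ^(1)=9; μ^(2)=2; μ^(3)=-8/3; μ^(4)=-12

((2, 0, 0, 0); (0, 0, 0, 1); (1, 1, 1, 0); (0, 0, 1, 0))


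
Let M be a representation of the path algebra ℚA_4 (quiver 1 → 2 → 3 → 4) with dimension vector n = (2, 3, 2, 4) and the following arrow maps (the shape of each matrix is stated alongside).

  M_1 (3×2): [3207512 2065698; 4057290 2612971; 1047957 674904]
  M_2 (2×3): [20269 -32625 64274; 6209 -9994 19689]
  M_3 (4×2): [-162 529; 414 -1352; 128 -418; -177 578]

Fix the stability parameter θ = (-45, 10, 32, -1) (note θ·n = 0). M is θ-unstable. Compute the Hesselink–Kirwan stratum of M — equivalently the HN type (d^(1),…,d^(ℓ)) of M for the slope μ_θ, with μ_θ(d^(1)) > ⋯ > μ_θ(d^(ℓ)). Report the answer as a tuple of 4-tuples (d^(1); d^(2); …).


Via rank(M_{q-1}∘⋯∘M_p): M ≅ I[1,4]^2, I[2,2], I[4,4]^2.
μ_θ-semistable layers: μ^(1)=31/2; μ^(2)=10; μ^(3)=-1; μ^(4)=-45

((0, 0, 2, 2); (0, 3, 0, 0); (0, 0, 0, 2); (2, 0, 0, 0))


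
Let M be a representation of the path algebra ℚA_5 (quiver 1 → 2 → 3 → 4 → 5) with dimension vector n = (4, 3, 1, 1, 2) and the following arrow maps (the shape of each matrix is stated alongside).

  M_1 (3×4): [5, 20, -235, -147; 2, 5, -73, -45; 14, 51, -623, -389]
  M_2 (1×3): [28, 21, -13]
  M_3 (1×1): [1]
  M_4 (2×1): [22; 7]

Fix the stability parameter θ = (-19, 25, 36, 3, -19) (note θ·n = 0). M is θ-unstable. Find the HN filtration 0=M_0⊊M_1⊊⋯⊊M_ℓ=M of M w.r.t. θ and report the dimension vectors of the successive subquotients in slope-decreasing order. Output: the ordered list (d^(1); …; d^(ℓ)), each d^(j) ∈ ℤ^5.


Interval decomposition of M: I[1,1], I[1,2]^2, I[1,5], I[5,5].
HN type (ℓ=3): μ^(1)=25; μ^(2)=45/4; μ^(3)=-19

((0, 2, 0, 0, 0); (0, 1, 1, 1, 1); (4, 0, 0, 0, 1))


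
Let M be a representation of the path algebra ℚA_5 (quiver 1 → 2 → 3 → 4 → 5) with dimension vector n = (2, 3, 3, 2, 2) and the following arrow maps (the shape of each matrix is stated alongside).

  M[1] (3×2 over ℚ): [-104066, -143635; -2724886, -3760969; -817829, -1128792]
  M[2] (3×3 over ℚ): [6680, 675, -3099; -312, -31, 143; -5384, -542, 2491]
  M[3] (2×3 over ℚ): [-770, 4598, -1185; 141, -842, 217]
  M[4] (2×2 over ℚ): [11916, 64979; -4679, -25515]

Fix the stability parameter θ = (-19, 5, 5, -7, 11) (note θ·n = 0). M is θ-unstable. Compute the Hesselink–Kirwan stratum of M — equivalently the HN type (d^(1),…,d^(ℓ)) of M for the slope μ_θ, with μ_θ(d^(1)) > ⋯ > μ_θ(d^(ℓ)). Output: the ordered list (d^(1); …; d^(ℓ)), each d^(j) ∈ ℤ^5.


Interval decomposition of M: I[1,5]^2, I[2,2], I[3,3].
HN type (ℓ=4): μ^(1)=11; μ^(2)=5; μ^(3)=1; μ^(4)=-19

((0, 0, 0, 0, 2); (0, 1, 1, 0, 0); (0, 2, 2, 2, 0); (2, 0, 0, 0, 0))


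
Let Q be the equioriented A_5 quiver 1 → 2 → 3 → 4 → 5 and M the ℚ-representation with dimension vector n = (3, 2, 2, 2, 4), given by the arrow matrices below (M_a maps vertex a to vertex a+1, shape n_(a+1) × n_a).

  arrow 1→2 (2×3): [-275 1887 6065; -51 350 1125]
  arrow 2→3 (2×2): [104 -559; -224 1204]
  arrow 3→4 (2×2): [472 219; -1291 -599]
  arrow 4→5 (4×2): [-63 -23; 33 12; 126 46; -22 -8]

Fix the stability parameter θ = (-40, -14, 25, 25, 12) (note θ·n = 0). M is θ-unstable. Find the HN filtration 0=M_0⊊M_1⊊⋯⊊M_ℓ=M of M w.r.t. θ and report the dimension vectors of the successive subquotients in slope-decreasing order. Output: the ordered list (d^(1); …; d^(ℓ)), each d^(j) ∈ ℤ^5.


Interval decomposition of M: I[1,1], I[1,2], I[1,5], I[3,5], I[5,5]^2.
HN type (ℓ=4): μ^(1)=62/3; μ^(2)=12; μ^(3)=-14; μ^(4)=-40

((0, 0, 2, 2, 2); (0, 0, 0, 0, 2); (0, 2, 0, 0, 0); (3, 0, 0, 0, 0))


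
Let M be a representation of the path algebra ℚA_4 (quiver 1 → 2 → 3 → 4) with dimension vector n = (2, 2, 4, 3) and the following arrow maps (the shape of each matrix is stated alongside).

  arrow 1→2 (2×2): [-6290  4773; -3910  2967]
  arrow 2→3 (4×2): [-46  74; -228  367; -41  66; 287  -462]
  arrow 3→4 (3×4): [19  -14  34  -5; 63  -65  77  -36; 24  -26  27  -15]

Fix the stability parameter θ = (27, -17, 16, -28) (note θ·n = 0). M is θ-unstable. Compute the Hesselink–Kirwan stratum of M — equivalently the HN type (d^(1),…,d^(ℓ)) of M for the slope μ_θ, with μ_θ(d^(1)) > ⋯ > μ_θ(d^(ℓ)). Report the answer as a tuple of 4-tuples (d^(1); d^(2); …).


Interval decomposition of M: I[1,1], I[1,4], I[2,4], I[3,3], I[3,4].
HN type (ℓ=5): μ^(1)=27; μ^(2)=16; μ^(3)=-1/2; μ^(4)=-6; μ^(5)=-17

((1, 0, 0, 0); (0, 0, 1, 0); (1, 1, 1, 1); (0, 0, 2, 2); (0, 1, 0, 0))


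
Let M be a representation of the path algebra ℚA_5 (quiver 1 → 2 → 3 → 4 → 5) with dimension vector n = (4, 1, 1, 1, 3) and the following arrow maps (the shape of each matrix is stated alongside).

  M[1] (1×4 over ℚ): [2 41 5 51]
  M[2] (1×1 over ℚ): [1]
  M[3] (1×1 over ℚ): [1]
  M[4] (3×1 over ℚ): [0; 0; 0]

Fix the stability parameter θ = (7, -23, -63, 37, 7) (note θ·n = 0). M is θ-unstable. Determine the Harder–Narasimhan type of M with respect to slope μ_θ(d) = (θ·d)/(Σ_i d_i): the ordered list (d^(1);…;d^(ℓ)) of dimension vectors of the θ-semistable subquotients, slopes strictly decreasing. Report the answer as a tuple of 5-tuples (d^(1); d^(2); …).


Barcode: M ≅ I[1,1]^3, I[1,4], I[5,5]^3. HN layers by μ_θ (3 steps, strictly decreasing):
  μ^(1)=37; μ^(2)=7; μ^(3)=-79/3

((0, 0, 0, 1, 0); (3, 0, 0, 0, 3); (1, 1, 1, 0, 0))


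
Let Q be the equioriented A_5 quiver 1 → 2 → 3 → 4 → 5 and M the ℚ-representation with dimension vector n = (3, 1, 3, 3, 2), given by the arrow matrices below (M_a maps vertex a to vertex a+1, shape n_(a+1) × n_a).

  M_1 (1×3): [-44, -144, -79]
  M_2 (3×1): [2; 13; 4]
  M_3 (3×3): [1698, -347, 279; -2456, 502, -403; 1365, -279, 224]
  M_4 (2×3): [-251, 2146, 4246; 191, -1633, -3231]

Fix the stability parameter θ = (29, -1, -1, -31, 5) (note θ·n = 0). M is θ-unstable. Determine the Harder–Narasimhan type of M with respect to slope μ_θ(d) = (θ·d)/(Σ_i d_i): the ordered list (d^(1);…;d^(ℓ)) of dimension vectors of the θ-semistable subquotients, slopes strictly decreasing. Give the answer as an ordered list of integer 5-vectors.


Via rank(M_{q-1}∘⋯∘M_p): M ≅ I[1,1]^2, I[1,5], I[3,4], I[3,5].
μ_θ-semistable layers: μ^(1)=29; μ^(2)=5; μ^(3)=-1; μ^(4)=-16

((2, 0, 0, 0, 0); (0, 0, 0, 0, 2); (1, 1, 1, 1, 0); (0, 0, 2, 2, 0))


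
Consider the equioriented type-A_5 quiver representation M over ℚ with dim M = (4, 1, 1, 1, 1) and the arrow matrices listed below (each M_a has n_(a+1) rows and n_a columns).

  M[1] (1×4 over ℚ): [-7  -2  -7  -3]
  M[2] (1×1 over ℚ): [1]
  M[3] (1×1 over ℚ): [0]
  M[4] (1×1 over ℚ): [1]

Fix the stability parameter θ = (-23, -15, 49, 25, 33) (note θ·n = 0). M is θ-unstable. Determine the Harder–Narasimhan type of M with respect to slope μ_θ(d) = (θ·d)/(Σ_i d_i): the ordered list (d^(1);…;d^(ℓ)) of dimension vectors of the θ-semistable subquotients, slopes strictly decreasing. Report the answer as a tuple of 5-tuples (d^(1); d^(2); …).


Via rank(M_{q-1}∘⋯∘M_p): M ≅ I[1,1]^3, I[1,3], I[4,5].
μ_θ-semistable layers: μ^(1)=49; μ^(2)=33; μ^(3)=25; μ^(4)=-15; μ^(5)=-23

((0, 0, 1, 0, 0); (0, 0, 0, 0, 1); (0, 0, 0, 1, 0); (0, 1, 0, 0, 0); (4, 0, 0, 0, 0))


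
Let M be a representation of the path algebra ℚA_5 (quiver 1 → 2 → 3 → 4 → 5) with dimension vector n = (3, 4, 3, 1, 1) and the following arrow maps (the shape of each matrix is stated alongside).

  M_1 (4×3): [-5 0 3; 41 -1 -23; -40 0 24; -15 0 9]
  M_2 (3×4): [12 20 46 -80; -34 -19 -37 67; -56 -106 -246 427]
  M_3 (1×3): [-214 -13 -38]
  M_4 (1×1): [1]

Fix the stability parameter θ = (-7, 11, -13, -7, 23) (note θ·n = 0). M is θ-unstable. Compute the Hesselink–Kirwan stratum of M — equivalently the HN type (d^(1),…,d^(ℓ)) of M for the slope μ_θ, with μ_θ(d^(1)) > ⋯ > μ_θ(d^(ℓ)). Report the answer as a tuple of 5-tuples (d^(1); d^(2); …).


Via rank(M_{q-1}∘⋯∘M_p): M ≅ I[1,1], I[1,3], I[1,5], I[2,2], I[2,3].
μ_θ-semistable layers: μ^(1)=23; μ^(2)=11; μ^(3)=-1; μ^(4)=-3; μ^(5)=-7

((0, 0, 0, 0, 1); (0, 1, 0, 0, 0); (0, 2, 2, 0, 0); (0, 1, 1, 1, 0); (3, 0, 0, 0, 0))


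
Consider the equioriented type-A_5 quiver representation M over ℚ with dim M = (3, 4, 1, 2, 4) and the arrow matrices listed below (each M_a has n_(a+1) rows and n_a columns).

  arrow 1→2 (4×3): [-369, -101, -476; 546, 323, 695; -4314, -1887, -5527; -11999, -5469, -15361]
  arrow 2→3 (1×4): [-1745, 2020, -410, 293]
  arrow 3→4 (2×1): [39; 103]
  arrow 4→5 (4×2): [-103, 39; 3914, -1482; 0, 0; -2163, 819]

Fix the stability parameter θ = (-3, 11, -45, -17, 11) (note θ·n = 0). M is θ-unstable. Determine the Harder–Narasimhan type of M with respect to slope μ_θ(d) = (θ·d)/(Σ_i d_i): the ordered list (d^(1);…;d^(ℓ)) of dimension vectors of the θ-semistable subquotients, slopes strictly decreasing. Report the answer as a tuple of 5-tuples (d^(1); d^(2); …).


Barcode: M ≅ I[1,2]^2, I[1,4], I[2,2], I[4,5], I[5,5]^3. HN layers by μ_θ (4 steps, strictly decreasing):
  μ^(1)=11; μ^(2)=-3; μ^(3)=-27/2; μ^(4)=-17

((0, 3, 0, 0, 4); (2, 0, 0, 0, 0); (1, 1, 1, 1, 0); (0, 0, 0, 1, 0))


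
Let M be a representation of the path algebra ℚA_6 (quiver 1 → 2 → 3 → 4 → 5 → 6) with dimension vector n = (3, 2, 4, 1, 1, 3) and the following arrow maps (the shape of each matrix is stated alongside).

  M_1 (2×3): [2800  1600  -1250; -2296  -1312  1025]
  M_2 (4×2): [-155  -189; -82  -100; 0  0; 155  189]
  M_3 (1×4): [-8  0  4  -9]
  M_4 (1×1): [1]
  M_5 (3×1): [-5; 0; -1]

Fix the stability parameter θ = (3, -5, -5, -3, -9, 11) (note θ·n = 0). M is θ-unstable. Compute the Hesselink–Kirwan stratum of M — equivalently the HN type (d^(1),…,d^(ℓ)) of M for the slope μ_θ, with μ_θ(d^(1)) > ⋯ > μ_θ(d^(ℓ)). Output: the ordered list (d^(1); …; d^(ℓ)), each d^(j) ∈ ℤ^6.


Barcode: M ≅ I[1,1]^2, I[1,6], I[2,3], I[3,3]^2, I[6,6]^2. HN layers by μ_θ (4 steps, strictly decreasing):
  μ^(1)=11; μ^(2)=3; μ^(3)=-19/5; μ^(4)=-5

((0, 0, 0, 0, 0, 3); (2, 0, 0, 0, 0, 0); (1, 1, 1, 1, 1, 0); (0, 1, 3, 0, 0, 0))


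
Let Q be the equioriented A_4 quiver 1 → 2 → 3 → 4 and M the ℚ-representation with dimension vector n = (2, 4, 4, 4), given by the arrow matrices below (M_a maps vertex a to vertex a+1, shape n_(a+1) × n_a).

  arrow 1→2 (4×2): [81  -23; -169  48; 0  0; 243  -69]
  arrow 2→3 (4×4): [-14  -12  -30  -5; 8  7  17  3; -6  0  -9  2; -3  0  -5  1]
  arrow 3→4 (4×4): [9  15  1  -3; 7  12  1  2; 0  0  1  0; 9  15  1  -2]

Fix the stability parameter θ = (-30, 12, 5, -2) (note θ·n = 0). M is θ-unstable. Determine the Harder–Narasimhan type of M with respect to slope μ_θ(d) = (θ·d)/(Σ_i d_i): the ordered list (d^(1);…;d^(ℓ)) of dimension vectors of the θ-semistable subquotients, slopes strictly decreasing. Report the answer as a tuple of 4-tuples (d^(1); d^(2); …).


Barcode: M ≅ I[1,4]^2, I[2,4]^2. HN layers by μ_θ (2 steps, strictly decreasing):
  μ^(1)=5; μ^(2)=-30

((0, 4, 4, 4); (2, 0, 0, 0))


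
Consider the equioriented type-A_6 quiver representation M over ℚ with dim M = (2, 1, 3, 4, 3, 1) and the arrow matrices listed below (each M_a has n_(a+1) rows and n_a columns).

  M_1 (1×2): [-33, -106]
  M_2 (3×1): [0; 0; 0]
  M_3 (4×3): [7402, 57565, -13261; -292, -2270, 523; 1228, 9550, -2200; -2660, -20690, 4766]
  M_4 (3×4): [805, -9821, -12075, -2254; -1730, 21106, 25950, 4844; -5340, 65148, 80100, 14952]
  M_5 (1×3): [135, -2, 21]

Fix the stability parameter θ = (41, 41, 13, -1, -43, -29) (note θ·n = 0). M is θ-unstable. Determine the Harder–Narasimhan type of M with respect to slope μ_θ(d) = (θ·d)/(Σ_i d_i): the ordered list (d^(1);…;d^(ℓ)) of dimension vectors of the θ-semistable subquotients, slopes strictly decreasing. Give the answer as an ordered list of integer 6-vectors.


Interval decomposition of M: I[1,1], I[1,2], I[3,3], I[3,4], I[3,6], I[4,4]^2, I[5,5]^2.
HN type (ℓ=6): μ^(1)=41; μ^(2)=13; μ^(3)=6; μ^(4)=-1; μ^(5)=-15; μ^(6)=-43

((2, 1, 0, 0, 0, 0); (0, 0, 1, 0, 0, 0); (0, 0, 1, 1, 0, 0); (0, 0, 0, 2, 0, 0); (0, 0, 1, 1, 1, 1); (0, 0, 0, 0, 2, 0))


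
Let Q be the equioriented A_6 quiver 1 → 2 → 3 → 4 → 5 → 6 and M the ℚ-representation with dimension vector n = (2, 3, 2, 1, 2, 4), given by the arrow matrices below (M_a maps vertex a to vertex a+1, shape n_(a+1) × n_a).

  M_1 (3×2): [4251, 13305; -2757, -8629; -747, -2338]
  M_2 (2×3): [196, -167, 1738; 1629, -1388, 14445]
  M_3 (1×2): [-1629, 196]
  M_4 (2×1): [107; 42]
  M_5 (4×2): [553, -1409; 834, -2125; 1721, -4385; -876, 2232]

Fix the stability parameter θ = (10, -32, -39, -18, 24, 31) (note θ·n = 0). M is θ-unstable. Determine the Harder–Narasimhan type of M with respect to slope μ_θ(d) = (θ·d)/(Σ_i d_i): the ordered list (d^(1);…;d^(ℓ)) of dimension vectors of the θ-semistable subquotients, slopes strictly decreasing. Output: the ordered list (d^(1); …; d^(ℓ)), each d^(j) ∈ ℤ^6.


Via rank(M_{q-1}∘⋯∘M_p): M ≅ I[1,3], I[1,6], I[2,2], I[5,6], I[6,6]^2.
μ_θ-semistable layers: μ^(1)=31; μ^(2)=24; μ^(3)=-18; μ^(4)=-61/3; μ^(5)=-32

((0, 0, 0, 0, 0, 4); (0, 0, 0, 0, 2, 0); (0, 0, 0, 1, 0, 0); (2, 2, 2, 0, 0, 0); (0, 1, 0, 0, 0, 0))


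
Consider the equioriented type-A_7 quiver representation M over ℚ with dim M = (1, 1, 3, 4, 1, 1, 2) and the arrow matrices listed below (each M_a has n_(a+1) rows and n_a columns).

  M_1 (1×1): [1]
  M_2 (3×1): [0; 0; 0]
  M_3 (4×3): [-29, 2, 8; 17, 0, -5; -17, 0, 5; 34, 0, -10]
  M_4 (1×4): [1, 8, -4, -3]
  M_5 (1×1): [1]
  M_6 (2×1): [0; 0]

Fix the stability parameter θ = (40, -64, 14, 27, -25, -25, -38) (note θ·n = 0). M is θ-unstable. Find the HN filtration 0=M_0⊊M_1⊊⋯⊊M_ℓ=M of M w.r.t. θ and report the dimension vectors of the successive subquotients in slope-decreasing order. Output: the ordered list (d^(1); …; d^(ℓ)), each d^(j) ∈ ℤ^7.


Barcode: M ≅ I[1,2], I[3,3], I[3,4], I[3,6], I[4,4]^2, I[7,7]^2. HN layers by μ_θ (5 steps, strictly decreasing):
  μ^(1)=27; μ^(2)=14; μ^(3)=-9/4; μ^(4)=-12; μ^(5)=-38

((0, 0, 0, 3, 0, 0, 0); (0, 0, 2, 0, 0, 0, 0); (0, 0, 1, 1, 1, 1, 0); (1, 1, 0, 0, 0, 0, 0); (0, 0, 0, 0, 0, 0, 2))


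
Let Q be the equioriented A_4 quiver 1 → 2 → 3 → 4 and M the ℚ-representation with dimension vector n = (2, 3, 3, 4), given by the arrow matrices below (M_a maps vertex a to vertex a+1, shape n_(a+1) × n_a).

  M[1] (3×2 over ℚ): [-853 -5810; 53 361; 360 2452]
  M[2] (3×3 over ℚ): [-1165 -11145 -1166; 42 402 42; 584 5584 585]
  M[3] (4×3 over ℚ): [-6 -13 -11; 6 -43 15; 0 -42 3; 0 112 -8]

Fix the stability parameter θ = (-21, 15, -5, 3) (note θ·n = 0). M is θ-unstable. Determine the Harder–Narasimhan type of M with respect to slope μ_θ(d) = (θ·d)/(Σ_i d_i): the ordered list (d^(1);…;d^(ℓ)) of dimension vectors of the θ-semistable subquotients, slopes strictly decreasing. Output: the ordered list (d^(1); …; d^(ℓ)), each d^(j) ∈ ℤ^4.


Via rank(M_{q-1}∘⋯∘M_p): M ≅ I[1,2], I[1,3], I[2,4], I[3,4], I[4,4]^2.
μ_θ-semistable layers: μ^(1)=15; μ^(2)=5; μ^(3)=13/3; μ^(4)=3; μ^(5)=-5; μ^(6)=-21

((0, 1, 0, 0); (0, 1, 1, 0); (0, 1, 1, 1); (0, 0, 0, 3); (0, 0, 1, 0); (2, 0, 0, 0))


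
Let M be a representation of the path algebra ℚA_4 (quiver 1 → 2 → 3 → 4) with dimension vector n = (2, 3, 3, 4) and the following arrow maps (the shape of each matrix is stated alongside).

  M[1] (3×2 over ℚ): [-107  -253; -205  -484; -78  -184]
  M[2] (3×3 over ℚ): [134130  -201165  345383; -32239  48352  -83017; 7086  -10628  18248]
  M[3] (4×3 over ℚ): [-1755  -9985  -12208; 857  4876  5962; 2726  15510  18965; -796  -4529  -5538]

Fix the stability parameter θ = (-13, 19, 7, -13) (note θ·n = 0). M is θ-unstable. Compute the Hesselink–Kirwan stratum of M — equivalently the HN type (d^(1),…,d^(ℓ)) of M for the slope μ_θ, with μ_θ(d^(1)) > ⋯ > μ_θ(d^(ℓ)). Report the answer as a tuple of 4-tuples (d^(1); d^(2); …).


Barcode: M ≅ I[1,4]^2, I[2,4], I[4,4]. HN layers by μ_θ (2 steps, strictly decreasing):
  μ^(1)=13/3; μ^(2)=-13

((0, 3, 3, 3); (2, 0, 0, 1))


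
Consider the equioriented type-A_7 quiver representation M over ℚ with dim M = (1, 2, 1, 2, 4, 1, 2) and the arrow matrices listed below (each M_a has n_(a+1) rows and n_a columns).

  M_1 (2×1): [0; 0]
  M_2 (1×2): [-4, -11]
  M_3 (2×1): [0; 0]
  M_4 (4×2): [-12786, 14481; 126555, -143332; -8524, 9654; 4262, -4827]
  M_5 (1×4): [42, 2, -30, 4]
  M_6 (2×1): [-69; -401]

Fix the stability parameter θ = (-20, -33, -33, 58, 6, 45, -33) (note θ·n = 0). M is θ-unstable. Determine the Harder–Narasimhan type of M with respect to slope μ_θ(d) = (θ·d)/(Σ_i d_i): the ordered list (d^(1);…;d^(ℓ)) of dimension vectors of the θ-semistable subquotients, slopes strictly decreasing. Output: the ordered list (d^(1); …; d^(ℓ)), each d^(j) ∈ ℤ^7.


Barcode: M ≅ I[1,1], I[2,2], I[2,3], I[4,5], I[4,7], I[5,5]^2, I[7,7]. HN layers by μ_θ (5 steps, strictly decreasing):
  μ^(1)=32; μ^(2)=19; μ^(3)=6; μ^(4)=-20; μ^(5)=-33

((0, 0, 0, 1, 1, 0, 0); (0, 0, 0, 1, 1, 1, 1); (0, 0, 0, 0, 2, 0, 0); (1, 0, 0, 0, 0, 0, 0); (0, 2, 1, 0, 0, 0, 1))


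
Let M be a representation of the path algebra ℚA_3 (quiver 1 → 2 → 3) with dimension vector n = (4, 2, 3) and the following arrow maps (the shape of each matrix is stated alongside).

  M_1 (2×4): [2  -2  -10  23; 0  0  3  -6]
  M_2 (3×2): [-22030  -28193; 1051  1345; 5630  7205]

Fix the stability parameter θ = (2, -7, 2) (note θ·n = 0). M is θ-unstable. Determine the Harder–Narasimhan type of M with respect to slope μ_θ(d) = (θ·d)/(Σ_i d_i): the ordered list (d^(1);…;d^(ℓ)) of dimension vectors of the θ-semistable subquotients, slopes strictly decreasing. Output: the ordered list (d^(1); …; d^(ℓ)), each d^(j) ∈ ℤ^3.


Interval decomposition of M: I[1,1]^2, I[1,3]^2, I[3,3].
HN type (ℓ=2): μ^(1)=2; μ^(2)=-5/2

((2, 0, 3); (2, 2, 0))


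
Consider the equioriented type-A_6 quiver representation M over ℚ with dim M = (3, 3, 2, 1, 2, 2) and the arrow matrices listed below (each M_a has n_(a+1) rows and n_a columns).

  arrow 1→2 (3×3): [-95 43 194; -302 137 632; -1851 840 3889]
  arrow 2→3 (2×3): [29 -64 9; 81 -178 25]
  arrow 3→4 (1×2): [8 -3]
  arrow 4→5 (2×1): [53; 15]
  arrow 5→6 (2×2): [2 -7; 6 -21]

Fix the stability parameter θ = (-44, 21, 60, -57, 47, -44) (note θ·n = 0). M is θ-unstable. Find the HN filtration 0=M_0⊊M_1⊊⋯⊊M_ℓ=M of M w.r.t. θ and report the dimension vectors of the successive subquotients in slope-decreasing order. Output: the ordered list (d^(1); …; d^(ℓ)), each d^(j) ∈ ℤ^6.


Interval decomposition of M: I[1,2], I[1,3], I[1,6], I[5,5], I[6,6].
HN type (ℓ=5): μ^(1)=60; μ^(2)=47; μ^(3)=21; μ^(4)=27/5; μ^(5)=-44

((0, 0, 1, 0, 0, 0); (0, 0, 0, 0, 1, 0); (0, 2, 0, 0, 0, 0); (0, 1, 1, 1, 1, 1); (3, 0, 0, 0, 0, 1))


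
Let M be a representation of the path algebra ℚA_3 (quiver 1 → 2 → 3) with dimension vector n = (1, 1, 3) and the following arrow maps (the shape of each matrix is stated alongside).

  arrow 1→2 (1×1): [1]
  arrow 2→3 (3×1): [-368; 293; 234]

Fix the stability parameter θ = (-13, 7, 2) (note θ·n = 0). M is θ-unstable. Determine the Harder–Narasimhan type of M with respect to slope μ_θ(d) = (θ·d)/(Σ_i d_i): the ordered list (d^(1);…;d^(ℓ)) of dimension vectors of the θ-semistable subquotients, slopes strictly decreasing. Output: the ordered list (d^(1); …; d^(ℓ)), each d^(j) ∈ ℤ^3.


Via rank(M_{q-1}∘⋯∘M_p): M ≅ I[1,3], I[3,3]^2.
μ_θ-semistable layers: μ^(1)=9/2; μ^(2)=2; μ^(3)=-13

((0, 1, 1); (0, 0, 2); (1, 0, 0))


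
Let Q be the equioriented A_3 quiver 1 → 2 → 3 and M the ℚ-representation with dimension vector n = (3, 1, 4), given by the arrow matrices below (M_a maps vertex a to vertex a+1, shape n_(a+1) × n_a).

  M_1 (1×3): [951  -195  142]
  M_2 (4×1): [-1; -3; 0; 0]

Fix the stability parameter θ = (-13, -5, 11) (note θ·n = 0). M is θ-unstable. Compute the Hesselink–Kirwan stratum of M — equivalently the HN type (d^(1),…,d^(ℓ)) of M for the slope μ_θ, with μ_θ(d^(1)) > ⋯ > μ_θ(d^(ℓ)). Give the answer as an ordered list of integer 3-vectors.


Interval decomposition of M: I[1,1]^2, I[1,3], I[3,3]^3.
HN type (ℓ=3): μ^(1)=11; μ^(2)=-5; μ^(3)=-13

((0, 0, 4); (0, 1, 0); (3, 0, 0))


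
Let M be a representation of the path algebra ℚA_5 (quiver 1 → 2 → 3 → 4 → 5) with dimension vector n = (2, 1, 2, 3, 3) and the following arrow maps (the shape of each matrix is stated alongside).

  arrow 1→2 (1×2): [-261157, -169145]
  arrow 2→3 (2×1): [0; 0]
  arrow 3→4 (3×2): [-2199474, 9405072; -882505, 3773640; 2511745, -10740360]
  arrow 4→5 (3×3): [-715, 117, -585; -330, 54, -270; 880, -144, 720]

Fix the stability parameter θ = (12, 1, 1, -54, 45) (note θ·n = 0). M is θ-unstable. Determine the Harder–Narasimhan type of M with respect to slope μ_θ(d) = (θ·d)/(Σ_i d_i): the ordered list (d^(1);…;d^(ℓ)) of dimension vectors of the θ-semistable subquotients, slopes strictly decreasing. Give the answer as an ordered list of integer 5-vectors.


Barcode: M ≅ I[1,1], I[1,2], I[3,3], I[3,4], I[4,4], I[4,5], I[5,5]^2. HN layers by μ_θ (6 steps, strictly decreasing):
  μ^(1)=45; μ^(2)=12; μ^(3)=13/2; μ^(4)=1; μ^(5)=-53/2; μ^(6)=-54

((0, 0, 0, 0, 3); (1, 0, 0, 0, 0); (1, 1, 0, 0, 0); (0, 0, 1, 0, 0); (0, 0, 1, 1, 0); (0, 0, 0, 2, 0))


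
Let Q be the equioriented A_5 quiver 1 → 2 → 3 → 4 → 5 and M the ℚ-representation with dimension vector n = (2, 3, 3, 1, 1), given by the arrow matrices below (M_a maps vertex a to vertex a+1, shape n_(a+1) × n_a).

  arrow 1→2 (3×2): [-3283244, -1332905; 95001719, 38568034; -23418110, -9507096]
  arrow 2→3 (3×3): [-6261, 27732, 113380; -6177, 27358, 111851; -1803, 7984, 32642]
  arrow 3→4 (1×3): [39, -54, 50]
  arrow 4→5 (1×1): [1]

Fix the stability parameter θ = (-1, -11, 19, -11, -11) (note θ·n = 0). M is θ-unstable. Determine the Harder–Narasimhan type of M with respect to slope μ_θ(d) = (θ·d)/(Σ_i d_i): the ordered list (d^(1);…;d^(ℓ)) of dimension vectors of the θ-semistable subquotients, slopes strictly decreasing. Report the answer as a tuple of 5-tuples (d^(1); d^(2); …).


Barcode: M ≅ I[1,3], I[1,5], I[2,2], I[3,3]. HN layers by μ_θ (4 steps, strictly decreasing):
  μ^(1)=19; μ^(2)=-1; μ^(3)=-6; μ^(4)=-11

((0, 0, 2, 0, 0); (0, 0, 1, 1, 1); (2, 2, 0, 0, 0); (0, 1, 0, 0, 0))


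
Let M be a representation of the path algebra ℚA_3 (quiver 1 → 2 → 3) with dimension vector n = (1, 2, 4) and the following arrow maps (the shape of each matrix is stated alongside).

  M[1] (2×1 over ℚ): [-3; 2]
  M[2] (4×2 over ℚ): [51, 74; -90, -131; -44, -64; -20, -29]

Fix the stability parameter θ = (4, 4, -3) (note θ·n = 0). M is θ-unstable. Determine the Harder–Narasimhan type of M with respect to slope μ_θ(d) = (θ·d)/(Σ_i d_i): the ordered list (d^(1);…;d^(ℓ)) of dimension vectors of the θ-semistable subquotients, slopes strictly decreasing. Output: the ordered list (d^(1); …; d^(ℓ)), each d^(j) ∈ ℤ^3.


Interval decomposition of M: I[1,3], I[2,3], I[3,3]^2.
HN type (ℓ=3): μ^(1)=5/3; μ^(2)=1/2; μ^(3)=-3

((1, 1, 1); (0, 1, 1); (0, 0, 2))


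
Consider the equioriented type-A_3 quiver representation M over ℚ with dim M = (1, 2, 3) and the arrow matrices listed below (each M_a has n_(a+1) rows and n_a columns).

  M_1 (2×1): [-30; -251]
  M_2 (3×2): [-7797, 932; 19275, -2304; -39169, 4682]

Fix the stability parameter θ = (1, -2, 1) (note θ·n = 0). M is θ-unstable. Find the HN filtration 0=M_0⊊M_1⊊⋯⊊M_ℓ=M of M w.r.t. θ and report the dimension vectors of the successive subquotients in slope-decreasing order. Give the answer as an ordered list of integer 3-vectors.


Barcode: M ≅ I[1,3], I[2,3], I[3,3]. HN layers by μ_θ (3 steps, strictly decreasing):
  μ^(1)=1; μ^(2)=-1/2; μ^(3)=-2

((0, 0, 3); (1, 1, 0); (0, 1, 0))


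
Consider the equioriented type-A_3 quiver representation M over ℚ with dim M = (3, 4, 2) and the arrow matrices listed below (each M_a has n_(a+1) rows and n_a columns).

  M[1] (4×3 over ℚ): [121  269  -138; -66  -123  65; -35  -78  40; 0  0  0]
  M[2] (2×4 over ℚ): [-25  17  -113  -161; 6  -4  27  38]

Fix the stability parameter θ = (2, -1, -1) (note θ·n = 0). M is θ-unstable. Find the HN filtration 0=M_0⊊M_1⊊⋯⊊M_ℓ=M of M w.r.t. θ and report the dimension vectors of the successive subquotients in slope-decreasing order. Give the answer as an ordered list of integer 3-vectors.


Barcode: M ≅ I[1,2], I[1,3]^2, I[2,2]. HN layers by μ_θ (3 steps, strictly decreasing):
  μ^(1)=1/2; μ^(2)=0; μ^(3)=-1

((1, 1, 0); (2, 2, 2); (0, 1, 0))


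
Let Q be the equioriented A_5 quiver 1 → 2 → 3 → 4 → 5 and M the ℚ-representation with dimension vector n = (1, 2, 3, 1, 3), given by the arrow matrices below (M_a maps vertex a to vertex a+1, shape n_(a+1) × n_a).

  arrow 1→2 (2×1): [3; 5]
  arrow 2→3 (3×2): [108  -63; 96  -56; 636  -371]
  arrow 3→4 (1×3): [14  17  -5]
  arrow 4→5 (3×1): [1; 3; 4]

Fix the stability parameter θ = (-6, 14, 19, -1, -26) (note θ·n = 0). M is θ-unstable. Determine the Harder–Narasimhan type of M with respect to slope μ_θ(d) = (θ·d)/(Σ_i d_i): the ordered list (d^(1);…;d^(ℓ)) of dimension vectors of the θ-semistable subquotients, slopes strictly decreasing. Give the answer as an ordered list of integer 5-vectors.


Via rank(M_{q-1}∘⋯∘M_p): M ≅ I[1,5], I[2,2], I[3,3]^2, I[5,5]^2.
μ_θ-semistable layers: μ^(1)=19; μ^(2)=14; μ^(3)=3/2; μ^(4)=-6; μ^(5)=-26

((0, 0, 2, 0, 0); (0, 1, 0, 0, 0); (0, 1, 1, 1, 1); (1, 0, 0, 0, 0); (0, 0, 0, 0, 2))


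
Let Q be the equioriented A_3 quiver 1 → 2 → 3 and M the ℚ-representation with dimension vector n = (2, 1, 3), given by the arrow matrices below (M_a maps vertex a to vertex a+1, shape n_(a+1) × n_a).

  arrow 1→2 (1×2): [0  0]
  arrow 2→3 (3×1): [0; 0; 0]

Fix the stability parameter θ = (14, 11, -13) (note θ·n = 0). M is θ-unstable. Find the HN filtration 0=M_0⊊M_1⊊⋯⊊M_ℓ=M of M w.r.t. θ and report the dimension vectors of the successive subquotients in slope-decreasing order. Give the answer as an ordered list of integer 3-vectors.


Via rank(M_{q-1}∘⋯∘M_p): M ≅ I[1,1]^2, I[2,2], I[3,3]^3.
μ_θ-semistable layers: μ^(1)=14; μ^(2)=11; μ^(3)=-13

((2, 0, 0); (0, 1, 0); (0, 0, 3))
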